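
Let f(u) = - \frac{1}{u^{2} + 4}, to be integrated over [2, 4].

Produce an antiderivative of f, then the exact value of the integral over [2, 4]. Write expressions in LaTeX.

A candidate is checked by its d/du: the result must match f(u).
F(u) = - \frac{\operatorname{atan}{\left(\frac{u}{2} \right)}}{2} is an antiderivative of f.
Check: d/du[- \frac{\operatorname{atan}{\left(\frac{u}{2} \right)}}{2}] = - \frac{1}{u^{2} + 4} = f(u).
F(4) = - \frac{\operatorname{atan}{\left(2 \right)}}{2}; F(2) = - \frac{\pi}{8}.
Integral = F(4) - F(2) = - \frac{\operatorname{atan}{\left(2 \right)}}{2} + \frac{\pi}{8}.

Antiderivative: F(u) = - \frac{\operatorname{atan}{\left(\frac{u}{2} \right)}}{2}; value = - \frac{\operatorname{atan}{\left(2 \right)}}{2} + \frac{\pi}{8}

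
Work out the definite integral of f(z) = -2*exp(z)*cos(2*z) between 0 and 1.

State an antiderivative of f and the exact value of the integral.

Antiderivative: F(z) = -2*(2*sin(2*z) + cos(2*z))*exp(z)/5; value = -4*exp(1)*sin(2)/5 + 2/5 - 2*exp(1)*cos(2)/5

Whatever form F(z) takes, F'(z) = f(z) is non-negotiable.
F(z) = -2*(2*sin(2*z) + cos(2*z))*exp(z)/5 is an antiderivative of f.
Check: d/dz[-2*(2*sin(2*z) + cos(2*z))*exp(z)/5] = -2*exp(z)*cos(2*z) = f(z).
F(1) = -4*exp(1)*sin(2)/5 - 2*exp(1)*cos(2)/5; F(0) = -2/5.
Integral = F(1) - F(0) = -4*exp(1)*sin(2)/5 + 2/5 - 2*exp(1)*cos(2)/5.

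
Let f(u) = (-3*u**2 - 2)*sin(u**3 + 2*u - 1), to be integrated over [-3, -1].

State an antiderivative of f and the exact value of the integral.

f matches the chain-rule pattern g'(h)*h' with inner function h(u) = u**3 + 2*u - 1; substituting w = h(u) collapses the integral.
F(u) = cos(u**3 + 2*u - 1) is an antiderivative of f.
Check: d/du[cos(u**3 + 2*u - 1)] = -3*u**2*sin(u**3 + 2*u - 1) - 2*sin(u**3 + 2*u - 1), which equals f(u).
F(-1) = cos(4); F(-3) = cos(34).
Integral = F(-1) - F(-3) = cos(4) - cos(34).

Antiderivative: F(u) = cos(u**3 + 2*u - 1); value = cos(4) - cos(34)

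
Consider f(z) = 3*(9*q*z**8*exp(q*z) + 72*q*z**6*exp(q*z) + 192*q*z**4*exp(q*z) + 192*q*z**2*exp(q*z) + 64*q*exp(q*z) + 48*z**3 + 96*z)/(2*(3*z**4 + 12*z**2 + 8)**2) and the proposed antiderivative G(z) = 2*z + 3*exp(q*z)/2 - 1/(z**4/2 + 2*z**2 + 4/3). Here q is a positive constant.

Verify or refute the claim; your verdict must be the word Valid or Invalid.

Invalid: d/dz[G] - f = 2, which is not 0.

d/dz[G] = (27*q*z**8*exp(q*z) + 216*q*z**6*exp(q*z) + 576*q*z**4*exp(q*z) + 576*q*z**2*exp(q*z) + 192*q*exp(q*z) + 36*z**8 + 288*z**6 + 768*z**4 + 144*z**3 + 768*z**2 + 288*z + 256)/(18*z**8 + 144*z**6 + 384*z**4 + 384*z**2 + 128)
d/dz[G] - f(z) = 2 != 0.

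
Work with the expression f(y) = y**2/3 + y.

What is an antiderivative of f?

Integrate term by term and add the pieces.
Check: d/dy[y**3/9 + y**2/2] = y**2/3 + y = f(y).

An antiderivative is F(y) = y**3/9 + y**2/2.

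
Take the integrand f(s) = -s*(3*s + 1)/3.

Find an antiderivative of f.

An antiderivative is F(s) = -s**3/3 - s**2/6.

Check any antiderivative F(s) by computing F'(s) and comparing it with f(s).
Check: d/ds[-s**3/3 - s**2/6] = -s**2 - s/3, which equals f(s).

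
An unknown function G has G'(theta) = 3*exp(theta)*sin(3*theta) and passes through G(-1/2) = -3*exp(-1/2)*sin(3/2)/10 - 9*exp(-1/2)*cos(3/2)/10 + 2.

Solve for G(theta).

Any candidate G(theta) must reproduce the stated G'(theta) exactly.
A general antiderivative is 3*exp(theta)*sin(3*theta)/10 - 9*exp(theta)*cos(3*theta)/10 + C.
The condition gives C = -3*exp(-1/2)*sin(3/2)/10 - 9*exp(-1/2)*cos(3/2)/10 + 2 - (-3*exp(-1/2)*sin(3/2)/10 - 9*exp(-1/2)*cos(3/2)/10) = 2.
So G(theta) = -(-3*exp(theta)*sin(3*theta) + 9*exp(theta)*cos(3*theta) - 20)/10.
Check: d/dtheta[-(-3*exp(theta)*sin(3*theta) + 9*exp(theta)*cos(3*theta) - 20)/10] = 3*exp(theta)*sin(3*theta) = G'(theta).

G(theta) = -(-3*exp(theta)*sin(3*theta) + 9*exp(theta)*cos(3*theta) - 20)/10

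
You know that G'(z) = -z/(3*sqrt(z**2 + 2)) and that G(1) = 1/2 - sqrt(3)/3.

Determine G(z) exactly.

G(z) = 1/2 - sqrt(z**2 + 2)/3

G'(z) matches the chain-rule pattern g'(h)*h' with inner function h(z) = z**2 + 2; substituting u = h(z) collapses the integral.
A general antiderivative is -sqrt(z**2 + 2)/3 + C.
The condition gives C = 1/2 - sqrt(3)/3 - (-sqrt(3)/3) = 1/2.
So G(z) = 1/2 - sqrt(z**2 + 2)/3.
Check: d/dz[1/2 - sqrt(z**2 + 2)/3] = -z/(3*sqrt(z**2 + 2)) = G'(z).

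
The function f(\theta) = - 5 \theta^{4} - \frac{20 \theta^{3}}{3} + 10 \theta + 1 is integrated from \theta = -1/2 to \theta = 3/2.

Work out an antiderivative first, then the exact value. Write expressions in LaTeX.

The integrand splits into summands that can be handled one at a time.
F(\theta) = - \theta^{5} - \frac{5 \theta^{4}}{3} + 5 \theta^{2} + \theta is an antiderivative of f.
Check: d/d\theta[- \theta^{5} - \frac{5 \theta^{4}}{3} + 5 \theta^{2} + \theta] = - 5 \theta^{4} - \frac{20 \theta^{3}}{3} + 10 \theta + 1 = f(\theta).
F(3/2) = - \frac{105}{32}; F(-1/2) = \frac{65}{96}.
Integral = F(3/2) - F(-1/2) = - \frac{95}{24}.

Antiderivative: F(\theta) = - \theta^{5} - \frac{5 \theta^{4}}{3} + 5 \theta^{2} + \theta; value = - \frac{95}{24}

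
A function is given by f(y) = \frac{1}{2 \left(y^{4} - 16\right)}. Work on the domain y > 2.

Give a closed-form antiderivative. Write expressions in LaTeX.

An antiderivative is F(y) = - \frac{- \log{\left(y - 2 \right)} + \log{\left(y + 2 \right)} + 2 \operatorname{atan}{\left(\frac{y}{2} \right)}}{64}.

Factor the denominator (2 \left(y - 2\right) \left(y + 2\right) \left(y^{2} + 4\right)) and decompose: f = - \frac{1}{16 \left(y^{2} + 4\right)} - \frac{1}{64 \left(y + 2\right)} + \frac{1}{64 \left(y - 2\right)}; each piece integrates to a log, atan, or power term.
Check: d/dy[- \frac{- \log{\left(y - 2 \right)} + \log{\left(y + 2 \right)} + 2 \operatorname{atan}{\left(\frac{y}{2} \right)}}{64}] = \frac{1}{2 y^{4} - 32}, which equals f(y).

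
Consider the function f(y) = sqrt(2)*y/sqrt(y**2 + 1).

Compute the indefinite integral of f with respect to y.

F(y) = sqrt(2)*sqrt(y**2 + 1) + C

The substitution u = 2*y**2 + 2 works: f is exactly (dF/du)*(du/dy) for that inner function.
Check: d/dy[sqrt(2)*sqrt(y**2 + 1)] = sqrt(2)*y/sqrt(y**2 + 1) = f(y).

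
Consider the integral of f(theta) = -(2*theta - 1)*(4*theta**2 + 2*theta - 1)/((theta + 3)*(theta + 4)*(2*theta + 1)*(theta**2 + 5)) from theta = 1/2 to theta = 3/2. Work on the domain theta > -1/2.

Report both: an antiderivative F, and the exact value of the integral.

Antiderivative: F(theta) = -16*log(theta + 1/2)/735 - 29*log(theta + 3)/10 + 165*log(theta + 4)/49 - 131*log(theta**2 + 5)/588 + 223*sqrt(5)*atan(sqrt(5)*theta/5)/1470; value = -3071*log(9/2)/490 - 131*log(29/4)/588 - 223*sqrt(5)*atan(sqrt(5)/10)/1470 - 16*log(2)/735 + 223*sqrt(5)*atan(3*sqrt(5)/10)/1470 + 131*log(21/4)/588 + 29*log(7/2)/10 + 165*log(11/2)/49

The denominator factors as (theta + 3)*(theta + 4)*(2*theta + 1)*(theta**2 + 5); partial fractions split f into directly integrable pieces: -(131*theta - 223)/(294*(theta**2 + 5)) - 32/(735*(2*theta + 1)) + 165/(49*(theta + 4)) - 29/(10*(theta + 3)).
F(theta) = -16*log(theta + 1/2)/735 - 29*log(theta + 3)/10 + 165*log(theta + 4)/49 - 131*log(theta**2 + 5)/588 + 223*sqrt(5)*atan(sqrt(5)*theta/5)/1470 is an antiderivative of f.
Check: d/dtheta[-16*log(theta + 1/2)/735 - 29*log(theta + 3)/10 + 165*log(theta + 4)/49 - 131*log(theta**2 + 5)/588 + 223*sqrt(5)*atan(sqrt(5)*theta/5)/1470] = (-8*theta**3 + 4*theta - 1)/(2*theta**5 + 15*theta**4 + 41*theta**3 + 87*theta**2 + 155*theta + 60), which equals f(theta).
F(3/2) = -29*log(9/2)/10 - 131*log(29/4)/588 - 16*log(2)/735 + 223*sqrt(5)*atan(3*sqrt(5)/10)/1470 + 165*log(11/2)/49; F(1/2) = -29*log(7/2)/10 - 131*log(21/4)/588 + 223*sqrt(5)*atan(sqrt(5)/10)/1470 + 165*log(9/2)/49.
Integral = F(3/2) - F(1/2) = -3071*log(9/2)/490 - 131*log(29/4)/588 - 223*sqrt(5)*atan(sqrt(5)/10)/1470 - 16*log(2)/735 + 223*sqrt(5)*atan(3*sqrt(5)/10)/1470 + 131*log(21/4)/588 + 29*log(7/2)/10 + 165*log(11/2)/49.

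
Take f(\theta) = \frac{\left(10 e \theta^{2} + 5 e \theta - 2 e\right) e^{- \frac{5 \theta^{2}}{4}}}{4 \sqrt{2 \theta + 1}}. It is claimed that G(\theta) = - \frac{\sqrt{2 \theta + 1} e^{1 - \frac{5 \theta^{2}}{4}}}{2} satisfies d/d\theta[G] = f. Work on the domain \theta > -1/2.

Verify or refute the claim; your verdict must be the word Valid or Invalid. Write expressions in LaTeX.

d/d\theta[G] = \frac{e \left(10 \theta^{2} + 5 \theta - 2\right) e^{- \frac{5 \theta^{2}}{4}}}{4 \sqrt{2 \theta + 1}}
This equals f(\theta) exactly, so the claim holds.

Valid: G'(\theta) = f(\theta).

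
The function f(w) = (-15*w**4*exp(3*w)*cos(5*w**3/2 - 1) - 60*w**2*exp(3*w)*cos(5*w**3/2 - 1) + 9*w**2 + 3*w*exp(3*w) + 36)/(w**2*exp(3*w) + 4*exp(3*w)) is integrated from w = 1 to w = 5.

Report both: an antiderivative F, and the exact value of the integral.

Recover f(w) by differentiating a candidate F(w); any mismatch rules it out.
F(w) = (3*exp(3*w)*log(w**2 + 4) - 4*exp(3*w)*sin(5*w**3/2 - 1) - 6)*exp(-3*w)/2 is an antiderivative of f.
Check: d/dw[(3*exp(3*w)*log(w**2 + 4) - 4*exp(3*w)*sin(5*w**3/2 - 1) - 6)*exp(-3*w)/2] = (-15*w**4*exp(3*w)*cos(5*w**3/2 - 1) - 60*w**2*exp(3*w)*cos(5*w**3/2 - 1) + 9*w**2 + 3*w*exp(3*w) + 36)/(w**2*exp(3*w) + 4*exp(3*w)) = f(w).
F(5) = -3*exp(-15) - 2*sin(623/2) + 3*log(29)/2; F(1) = -2*sin(3/2) - 3*exp(-3) + 3*log(5)/2.
Integral = F(5) - F(1) = -3*log(5)/2 - 3*exp(-15) + 3*exp(-3) - 2*sin(623/2) + 2*sin(3/2) + 3*log(29)/2.

Antiderivative: F(w) = (3*exp(3*w)*log(w**2 + 4) - 4*exp(3*w)*sin(5*w**3/2 - 1) - 6)*exp(-3*w)/2; value = -3*log(5)/2 - 3*exp(-15) + 3*exp(-3) - 2*sin(623/2) + 2*sin(3/2) + 3*log(29)/2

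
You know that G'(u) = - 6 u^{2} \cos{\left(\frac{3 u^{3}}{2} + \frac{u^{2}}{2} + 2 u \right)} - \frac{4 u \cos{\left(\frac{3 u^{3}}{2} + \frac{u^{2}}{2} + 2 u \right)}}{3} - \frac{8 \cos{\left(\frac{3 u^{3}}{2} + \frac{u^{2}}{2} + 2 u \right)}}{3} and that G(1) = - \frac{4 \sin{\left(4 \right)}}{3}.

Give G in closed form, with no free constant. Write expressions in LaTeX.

G(u) = - \frac{4 \sin{\left(\frac{3 u^{3}}{2} + \frac{u^{2}}{2} + 2 u \right)}}{3}

The substitution w = \frac{3 u^{3}}{2} + \frac{u^{2}}{2} + 2 u works: G'(u) is exactly (dG/dw)*(dw/du) for that inner function.
A general antiderivative is - \frac{4 \sin{\left(\frac{3 u^{3}}{2} + \frac{u^{2}}{2} + 2 u \right)}}{3} + C.
The condition gives C = - \frac{4 \sin{\left(4 \right)}}{3} - (- \frac{4 \sin{\left(4 \right)}}{3}) = 0.
So G(u) = - \frac{4 \sin{\left(\frac{3 u^{3}}{2} + \frac{u^{2}}{2} + 2 u \right)}}{3}.
Check: d/du[- \frac{4 \sin{\left(\frac{3 u^{3}}{2} + \frac{u^{2}}{2} + 2 u \right)}}{3}] = - 6 u^{2} \cos{\left(\frac{3 u^{3}}{2} + \frac{u^{2}}{2} + 2 u \right)} - \frac{4 u \cos{\left(\frac{3 u^{3}}{2} + \frac{u^{2}}{2} + 2 u \right)}}{3} - \frac{8 \cos{\left(\frac{3 u^{3}}{2} + \frac{u^{2}}{2} + 2 u \right)}}{3} = G'(u).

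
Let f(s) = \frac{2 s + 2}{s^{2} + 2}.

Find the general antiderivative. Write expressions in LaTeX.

Since d/ds undoes antidifferentiation here, F'(s) = f(s) is required of F(s).
Check: d/ds[\log{\left(s^{2} + 2 \right)} + \sqrt{2} \operatorname{atan}{\left(\frac{\sqrt{2} s}{2} \right)}] = \frac{2 s + 2}{s^{2} + 2} = f(s).

F(s) = \log{\left(s^{2} + 2 \right)} + \sqrt{2} \operatorname{atan}{\left(\frac{\sqrt{2} s}{2} \right)} + C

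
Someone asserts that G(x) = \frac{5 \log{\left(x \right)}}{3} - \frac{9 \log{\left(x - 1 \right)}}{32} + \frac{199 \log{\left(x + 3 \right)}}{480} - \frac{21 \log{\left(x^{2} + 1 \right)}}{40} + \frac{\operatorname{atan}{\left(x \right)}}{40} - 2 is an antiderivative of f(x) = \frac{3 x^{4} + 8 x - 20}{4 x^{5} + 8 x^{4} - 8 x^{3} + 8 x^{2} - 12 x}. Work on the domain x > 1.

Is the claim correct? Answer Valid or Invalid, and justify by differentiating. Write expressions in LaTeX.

Valid. The derivative of G reproduces f.

d/dx[G] = \frac{3 x^{4} + 8 x - 20}{4 x^{5} + 8 x^{4} - 8 x^{3} + 8 x^{2} - 12 x}
This equals f(x) exactly, so the claim holds.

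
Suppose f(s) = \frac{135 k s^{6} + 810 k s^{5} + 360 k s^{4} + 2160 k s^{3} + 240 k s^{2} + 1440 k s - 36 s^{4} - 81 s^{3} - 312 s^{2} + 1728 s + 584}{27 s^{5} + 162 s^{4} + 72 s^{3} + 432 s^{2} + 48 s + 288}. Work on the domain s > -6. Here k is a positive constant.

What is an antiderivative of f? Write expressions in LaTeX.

An antiderivative is F(s) = \frac{45 k s^{4} + 60 k s^{2} - 24 s^{2} \log{\left(s + 6 \right)} + 54 s - 32 \log{\left(s + 6 \right)} - 90}{18 s^{2} + 24}.

Differentiate the proposed F(s) back; it has to land on f(s) exactly.
Check: d/ds[\frac{45 k s^{4} + 60 k s^{2} - 24 s^{2} \log{\left(s + 6 \right)} + 54 s - 32 \log{\left(s + 6 \right)} - 90}{18 s^{2} + 24}] = \frac{135 k s^{6} + 810 k s^{5} + 360 k s^{4} + 2160 k s^{3} + 240 k s^{2} + 1440 k s - 36 s^{4} - 81 s^{3} - 312 s^{2} + 1728 s + 584}{27 s^{5} + 162 s^{4} + 72 s^{3} + 432 s^{2} + 48 s + 288} = f(s).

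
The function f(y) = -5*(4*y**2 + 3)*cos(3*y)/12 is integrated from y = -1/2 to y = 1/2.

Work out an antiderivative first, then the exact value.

Any candidate F(y) must reproduce f(y) exactly when differentiated.
F(y) = 5*(-36*y**2*sin(3*y) - 24*y*cos(3*y) - 19*sin(3*y))/324 is an antiderivative of f.
Check: d/dy[5*(-36*y**2*sin(3*y) - 24*y*cos(3*y) - 19*sin(3*y))/324] = -5*y**2*cos(3*y)/3 - 5*cos(3*y)/4, which equals f(y).
F(1/2) = -35*sin(3/2)/81 - 5*cos(3/2)/27; F(-1/2) = 5*cos(3/2)/27 + 35*sin(3/2)/81.
Integral = F(1/2) - F(-1/2) = -70*sin(3/2)/81 - 10*cos(3/2)/27.

Antiderivative: F(y) = 5*(-36*y**2*sin(3*y) - 24*y*cos(3*y) - 19*sin(3*y))/324; value = -70*sin(3/2)/81 - 10*cos(3/2)/27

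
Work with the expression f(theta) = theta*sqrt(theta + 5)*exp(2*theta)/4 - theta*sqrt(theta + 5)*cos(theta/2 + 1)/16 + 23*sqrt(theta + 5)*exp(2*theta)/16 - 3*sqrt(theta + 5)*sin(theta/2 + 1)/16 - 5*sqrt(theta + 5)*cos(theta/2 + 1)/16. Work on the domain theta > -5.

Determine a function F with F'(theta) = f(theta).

An antiderivative is F(theta) = -(theta + 5)**(3/2)*(-exp(2*theta)/4 + sin(theta/2 + 1)/4)/2.

Recognize the product-rule pattern: f = u'v + uv' with u = -(theta + 5)**(3/2)/2, v = -exp(2*theta)/4 + sin(theta/2 + 1)/4, so integration by parts undoes it.
Check: d/dtheta[-(theta + 5)**(3/2)*(-exp(2*theta)/4 + sin(theta/2 + 1)/4)/2] = theta*sqrt(theta + 5)*exp(2*theta)/4 - theta*sqrt(theta + 5)*cos(theta/2 + 1)/16 + 23*sqrt(theta + 5)*exp(2*theta)/16 - 3*sqrt(theta + 5)*sin(theta/2 + 1)/16 - 5*sqrt(theta + 5)*cos(theta/2 + 1)/16 = f(theta).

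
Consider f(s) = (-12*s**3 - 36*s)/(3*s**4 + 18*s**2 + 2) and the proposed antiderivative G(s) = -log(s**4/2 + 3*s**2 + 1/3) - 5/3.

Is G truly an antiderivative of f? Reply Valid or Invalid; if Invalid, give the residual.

Valid. The derivative of G reproduces f.

d/ds[G] = (-12*s**3 - 36*s)/(3*s**4 + 18*s**2 + 2)
This equals f(s) exactly, so the claim holds.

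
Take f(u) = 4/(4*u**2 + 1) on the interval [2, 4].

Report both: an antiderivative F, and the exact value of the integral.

Since d/du undoes antidifferentiation here, F'(u) = f(u) is required of F(u).
F(u) = 2*atan(2*u) is an antiderivative of f.
Check: d/du[2*atan(2*u)] = 4/(4*u**2 + 1) = f(u).
F(4) = 2*atan(8); F(2) = 2*atan(4).
Integral = F(4) - F(2) = -2*atan(4) + 2*atan(8).

Antiderivative: F(u) = 2*atan(2*u); value = -2*atan(4) + 2*atan(8)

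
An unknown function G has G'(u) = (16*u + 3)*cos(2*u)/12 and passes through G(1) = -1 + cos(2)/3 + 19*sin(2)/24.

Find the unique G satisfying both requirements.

Recover the given G'(u) by differentiating a candidate G(u); any mismatch rules it out.
A general antiderivative is 2*u*sin(2*u)/3 + sin(2*u)/8 + cos(2*u)/3 + C.
The condition gives C = -1 + cos(2)/3 + 19*sin(2)/24 - (cos(2)/3 + 19*sin(2)/24) = -1.
So G(u) = (16*u*sin(2*u) + 3*sin(2*u) + 8*cos(2*u) - 24)/24.
Check: d/du[(16*u*sin(2*u) + 3*sin(2*u) + 8*cos(2*u) - 24)/24] = 4*u*cos(2*u)/3 + cos(2*u)/4, which equals G'(u).

G(u) = (16*u*sin(2*u) + 3*sin(2*u) + 8*cos(2*u) - 24)/24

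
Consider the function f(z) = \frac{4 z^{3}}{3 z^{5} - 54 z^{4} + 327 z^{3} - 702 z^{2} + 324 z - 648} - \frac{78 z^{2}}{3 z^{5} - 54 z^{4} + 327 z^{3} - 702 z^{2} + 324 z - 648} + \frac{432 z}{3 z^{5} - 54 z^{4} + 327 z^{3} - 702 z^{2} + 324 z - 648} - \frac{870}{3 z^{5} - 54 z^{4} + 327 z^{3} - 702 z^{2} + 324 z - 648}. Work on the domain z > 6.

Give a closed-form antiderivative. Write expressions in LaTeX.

An antiderivative is F(z) = \frac{4 z^{2} \operatorname{atan}{\left(z \right)} - 48 z \operatorname{atan}{\left(z \right)} + 144 \operatorname{atan}{\left(z \right)} + 3}{3 z^{2} - 36 z + 108}.

The integrand splits into summands that can be handled one at a time.
Check: d/dz[\frac{4 z^{2} \operatorname{atan}{\left(z \right)} - 48 z \operatorname{atan}{\left(z \right)} + 144 \operatorname{atan}{\left(z \right)} + 3}{3 z^{2} - 36 z + 108}] = \frac{4 z^{3} - 78 z^{2} + 432 z - 870}{3 z^{5} - 54 z^{4} + 327 z^{3} - 702 z^{2} + 324 z - 648}, which equals f(z).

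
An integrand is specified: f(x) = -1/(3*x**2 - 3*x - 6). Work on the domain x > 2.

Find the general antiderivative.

The denominator factors as 3*(x - 2)*(x + 1); partial fractions split f into directly integrable pieces: 1/(9*(x + 1)) - 1/(9*(x - 2)).
Check: d/dx[(-log(x - 2) + log(x + 1))/9] = -1/(3*x**2 - 3*x - 6) = f(x).

F(x) = (-log(x - 2) + log(x + 1))/9 + C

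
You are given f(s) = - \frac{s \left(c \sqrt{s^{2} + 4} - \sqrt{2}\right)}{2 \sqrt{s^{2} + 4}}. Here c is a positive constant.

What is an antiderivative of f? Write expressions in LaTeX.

An antiderivative is F(s) = \frac{\sqrt{2} \left(- \sqrt{2} c s^{2} + 4 \sqrt{s^{2} + 4}\right)}{8}.

Since d/ds undoes antidifferentiation here, F'(s) = f(s) is required of F(s).
Check: d/ds[\frac{\sqrt{2} \left(- \sqrt{2} c s^{2} + 4 \sqrt{s^{2} + 4}\right)}{8}] = \frac{- c s \sqrt{s^{2} + 4} + \sqrt{2} s}{2 \sqrt{s^{2} + 4}}, which equals f(s).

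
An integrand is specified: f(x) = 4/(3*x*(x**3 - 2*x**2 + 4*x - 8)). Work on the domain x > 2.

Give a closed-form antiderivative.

Factor the denominator (3*x*(x - 2)*(x**2 + 4)) and decompose: f = (x - 2)/(12*(x**2 + 4)) + 1/(12*(x - 2)) - 1/(6*x); each piece integrates to a log, atan, or power term.
Check: d/dx[-log(x)/6 + log(x - 2)/12 + log(x**2 + 4)/24 - atan(x/2)/12] = 4/(3*x**4 - 6*x**3 + 12*x**2 - 24*x), which equals f(x).

An antiderivative is F(x) = -log(x)/6 + log(x - 2)/12 + log(x**2 + 4)/24 - atan(x/2)/12.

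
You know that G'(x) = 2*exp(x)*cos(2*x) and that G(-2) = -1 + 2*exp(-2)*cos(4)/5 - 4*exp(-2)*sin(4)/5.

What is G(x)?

Any candidate G(x) must reproduce the stated G'(x) exactly.
A general antiderivative is 4*exp(x)*sin(2*x)/5 + 2*exp(x)*cos(2*x)/5 + C.
The condition gives C = -1 + 2*exp(-2)*cos(4)/5 - 4*exp(-2)*sin(4)/5 - (2*exp(-2)*cos(4)/5 - 4*exp(-2)*sin(4)/5) = -1.
So G(x) = 4*exp(x)*sin(2*x)/5 + 2*exp(x)*cos(2*x)/5 - 1.
Check: d/dx[4*exp(x)*sin(2*x)/5 + 2*exp(x)*cos(2*x)/5 - 1] = 2*exp(x)*cos(2*x) = G'(x).

G(x) = 4*exp(x)*sin(2*x)/5 + 2*exp(x)*cos(2*x)/5 - 1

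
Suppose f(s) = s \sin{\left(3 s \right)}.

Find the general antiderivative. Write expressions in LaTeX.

F(s) = - \frac{s \cos{\left(3 s \right)}}{3} + \frac{\sin{\left(3 s \right)}}{9} + C

For F(s) to be correct the identity F'(s) - f(s) = 0 must hold.
Check: d/ds[- \frac{s \cos{\left(3 s \right)}}{3} + \frac{\sin{\left(3 s \right)}}{9}] = s \sin{\left(3 s \right)} = f(s).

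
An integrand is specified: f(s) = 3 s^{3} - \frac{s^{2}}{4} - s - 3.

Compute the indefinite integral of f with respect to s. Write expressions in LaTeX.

Integrate term by term and add the pieces.
Check: d/ds[\frac{3 s^{4}}{4} - \frac{s^{3}}{12} - \frac{s^{2}}{2} - 3 s] = 3 s^{3} - \frac{s^{2}}{4} - s - 3 = f(s).

F(s) = \frac{3 s^{4}}{4} - \frac{s^{3}}{12} - \frac{s^{2}}{2} - 3 s + C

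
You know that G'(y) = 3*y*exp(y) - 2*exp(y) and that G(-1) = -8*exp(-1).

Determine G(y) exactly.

G'(y) has the shape u'v + uv' for u = 3*y - 5 and v = exp(y) — it is the derivative of the product u*v.
A general antiderivative is (3*y - 5)*exp(y) + C.
The condition gives C = -8*exp(-1) - (-8*exp(-1)) = 0.
So G(y) = 3*y*exp(y) - 5*exp(y).
Check: d/dy[3*y*exp(y) - 5*exp(y)] = 3*y*exp(y) - 2*exp(y) = G'(y).

G(y) = 3*y*exp(y) - 5*exp(y)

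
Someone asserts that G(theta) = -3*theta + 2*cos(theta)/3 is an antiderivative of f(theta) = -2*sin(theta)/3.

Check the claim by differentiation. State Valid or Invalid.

d/dtheta[G] = -2*sin(theta)/3 - 3
d/dtheta[G] - f(theta) = -3 != 0.

Invalid: d/dtheta[G] - f = -3, which is not 0.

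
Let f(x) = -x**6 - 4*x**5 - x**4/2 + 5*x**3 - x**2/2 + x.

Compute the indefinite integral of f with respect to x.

The integrand splits into summands that can be handled one at a time.
Check: d/dx[-x**2*(60*x**5 + 280*x**4 + 42*x**3 - 525*x**2 + 70*x - 210)/420] = -x**6 - 4*x**5 - x**4/2 + 5*x**3 - x**2/2 + x = f(x).

F(x) = -x**2*(60*x**5 + 280*x**4 + 42*x**3 - 525*x**2 + 70*x - 210)/420 + C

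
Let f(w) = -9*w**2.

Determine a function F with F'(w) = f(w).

Differentiate the proposed F(w) back; it has to land on f(w) exactly.
Check: d/dw[-3*w**3] = -9*w**2 = f(w).

An antiderivative is F(w) = -3*w**3.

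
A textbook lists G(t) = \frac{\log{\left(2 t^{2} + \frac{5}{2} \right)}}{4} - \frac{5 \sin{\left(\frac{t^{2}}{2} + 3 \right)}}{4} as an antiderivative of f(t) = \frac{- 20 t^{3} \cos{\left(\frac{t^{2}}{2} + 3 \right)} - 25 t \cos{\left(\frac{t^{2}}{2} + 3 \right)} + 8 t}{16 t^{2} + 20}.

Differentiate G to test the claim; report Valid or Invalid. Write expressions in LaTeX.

Valid. The derivative of G reproduces f.

d/dt[G] = \frac{- 20 t^{3} \cos{\left(\frac{t^{2}}{2} + 3 \right)} - 25 t \cos{\left(\frac{t^{2}}{2} + 3 \right)} + 8 t}{16 t^{2} + 20}
This equals f(t) exactly, so the claim holds.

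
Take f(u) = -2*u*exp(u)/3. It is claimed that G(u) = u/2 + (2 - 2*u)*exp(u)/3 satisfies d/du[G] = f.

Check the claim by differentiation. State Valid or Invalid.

Invalid: d/du[G] - f = 1/2, which is not 0.

d/du[G] = -2*u*exp(u)/3 + 1/2
d/du[G] - f(u) = 1/2 != 0.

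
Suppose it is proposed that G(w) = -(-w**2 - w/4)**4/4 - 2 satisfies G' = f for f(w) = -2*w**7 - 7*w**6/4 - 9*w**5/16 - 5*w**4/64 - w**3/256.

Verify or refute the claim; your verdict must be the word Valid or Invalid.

d/dw[G] = -2*w**7 - 7*w**6/4 - 9*w**5/16 - 5*w**4/64 - w**3/256
This equals f(w) exactly, so the claim holds.

Valid. The derivative of G reproduces f.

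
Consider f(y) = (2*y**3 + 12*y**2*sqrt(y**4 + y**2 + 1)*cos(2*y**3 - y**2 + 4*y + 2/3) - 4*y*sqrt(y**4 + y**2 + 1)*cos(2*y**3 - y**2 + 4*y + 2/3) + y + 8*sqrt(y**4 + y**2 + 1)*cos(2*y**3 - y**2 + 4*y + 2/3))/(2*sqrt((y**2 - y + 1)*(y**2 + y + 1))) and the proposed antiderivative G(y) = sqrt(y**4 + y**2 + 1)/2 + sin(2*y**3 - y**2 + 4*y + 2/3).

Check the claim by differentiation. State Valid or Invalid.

Valid - differentiating G returns exactly f.

d/dy[G] = (2*y**3 + 12*y**2*sqrt(y**4 + y**2 + 1)*cos(2*y**3 - y**2 + 4*y + 2/3) - 4*y*sqrt(y**4 + y**2 + 1)*cos(2*y**3 - y**2 + 4*y + 2/3) + y + 8*sqrt(y**4 + y**2 + 1)*cos(2*y**3 - y**2 + 4*y + 2/3))/(2*sqrt(y**4 + y**2 + 1))
This equals f(y) exactly, so the claim holds.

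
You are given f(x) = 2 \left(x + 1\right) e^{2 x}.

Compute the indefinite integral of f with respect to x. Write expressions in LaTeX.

Recognize the product-rule pattern: f = u'v + uv' with u = x + \frac{1}{2}, v = e^{2 x}, so integration by parts undoes it.
Check: d/dx[\frac{\left(2 x + 1\right) e^{2 x}}{2}] = 2 x e^{2 x} + 2 e^{2 x}, which equals f(x).

F(x) = \frac{\left(2 x + 1\right) e^{2 x}}{2} + C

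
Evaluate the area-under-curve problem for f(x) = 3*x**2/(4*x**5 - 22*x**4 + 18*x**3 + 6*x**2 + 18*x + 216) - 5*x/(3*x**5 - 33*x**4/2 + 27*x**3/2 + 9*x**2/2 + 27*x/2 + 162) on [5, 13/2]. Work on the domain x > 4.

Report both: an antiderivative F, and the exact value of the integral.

Antiderivative: F(x) = 32*log(x - 4)/627 - 7*log(x - 3)/216 + 67*log(x + 3/2)/2079 - 487*log(x**2 + 3)/19152 - 187*sqrt(3)*atan(sqrt(3)*x/3)/9576; value = -487*log(181/4)/19152 - 67*log(13/2)/2079 - 187*sqrt(3)*atan(13*sqrt(3)/6)/9576 - 7*log(7/2)/216 + 7*log(2)/216 + 187*sqrt(3)*atan(5*sqrt(3)/3)/9576 + 32*log(5/2)/627 + 67*log(8)/2079 + 487*log(28)/19152

The denominator factors as 6*(x - 4)*(x - 3)*(2*x + 3)*(x**2 + 3); partial fractions split f into directly integrable pieces: -(487*x + 561)/(9576*(x**2 + 3)) + 134/(2079*(2*x + 3)) - 7/(216*(x - 3)) + 32/(627*(x - 4)).
F(x) = 32*log(x - 4)/627 - 7*log(x - 3)/216 + 67*log(x + 3/2)/2079 - 487*log(x**2 + 3)/19152 - 187*sqrt(3)*atan(sqrt(3)*x/3)/9576 is an antiderivative of f.
Check: d/dx[32*log(x - 4)/627 - 7*log(x - 3)/216 + 67*log(x + 3/2)/2079 - 487*log(x**2 + 3)/19152 - 187*sqrt(3)*atan(sqrt(3)*x/3)/9576] = (9*x**2 - 20*x)/(12*x**5 - 66*x**4 + 54*x**3 + 18*x**2 + 54*x + 648), which equals f(x).
F(13/2) = -487*log(181/4)/19152 - 187*sqrt(3)*atan(13*sqrt(3)/6)/9576 - 7*log(7/2)/216 + 32*log(5/2)/627 + 67*log(8)/2079; F(5) = -487*log(28)/19152 - 187*sqrt(3)*atan(5*sqrt(3)/3)/9576 - 7*log(2)/216 + 67*log(13/2)/2079.
Integral = F(13/2) - F(5) = -487*log(181/4)/19152 - 67*log(13/2)/2079 - 187*sqrt(3)*atan(13*sqrt(3)/6)/9576 - 7*log(7/2)/216 + 7*log(2)/216 + 187*sqrt(3)*atan(5*sqrt(3)/3)/9576 + 32*log(5/2)/627 + 67*log(8)/2079 + 487*log(28)/19152.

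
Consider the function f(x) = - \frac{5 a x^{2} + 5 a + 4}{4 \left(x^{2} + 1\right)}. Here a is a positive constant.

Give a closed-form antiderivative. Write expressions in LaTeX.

An antiderivative is F(x) = \frac{- 5 a x - 4 \operatorname{atan}{\left(x \right)}}{4}.

Differentiate the proposed F(x) back; it has to land on f(x) exactly.
Check: d/dx[\frac{- 5 a x - 4 \operatorname{atan}{\left(x \right)}}{4}] = \frac{- 5 a x^{2} - 5 a - 4}{4 x^{2} + 4}, which equals f(x).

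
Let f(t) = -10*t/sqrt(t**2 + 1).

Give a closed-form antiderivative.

An antiderivative is F(t) = -10*sqrt(t**2 + 1).

The substitution u = 4*t**2 + 4 works: f is exactly (dF/du)*(du/dt) for that inner function.
Check: d/dt[-10*sqrt(t**2 + 1)] = -10*t/sqrt(t**2 + 1) = f(t).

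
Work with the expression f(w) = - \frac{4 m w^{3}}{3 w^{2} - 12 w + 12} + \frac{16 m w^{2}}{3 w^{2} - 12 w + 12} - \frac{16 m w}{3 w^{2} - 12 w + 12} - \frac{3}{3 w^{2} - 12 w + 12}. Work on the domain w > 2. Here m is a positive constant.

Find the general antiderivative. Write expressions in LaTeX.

Integrate term by term and add the pieces.
Check: d/dw[- \frac{2 m w^{2}}{3} + \frac{1}{w - 2}] = \frac{- 4 m w^{3} + 16 m w^{2} - 16 m w - 3}{3 w^{2} - 12 w + 12}, which equals f(w).

F(w) = - \frac{2 m w^{2}}{3} + \frac{1}{w - 2} + C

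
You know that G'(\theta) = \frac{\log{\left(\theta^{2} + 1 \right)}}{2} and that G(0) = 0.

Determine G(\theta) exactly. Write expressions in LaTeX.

G(\theta) = \frac{\theta \log{\left(\theta^{2} + 1 \right)}}{2} - \theta + \operatorname{atan}{\left(\theta \right)}

Check a candidate G(\theta) by differentiating: d/d\theta[G] must match the given G'(\theta).
A general antiderivative is \frac{\theta \log{\left(\theta^{2} + 1 \right)}}{2} - \theta + \operatorname{atan}{\left(\theta \right)} + C.
The condition gives C = 0 - (0) = 0.
So G(\theta) = \frac{\theta \log{\left(\theta^{2} + 1 \right)}}{2} - \theta + \operatorname{atan}{\left(\theta \right)}.
Check: d/d\theta[\frac{\theta \log{\left(\theta^{2} + 1 \right)}}{2} - \theta + \operatorname{atan}{\left(\theta \right)}] = \frac{\log{\left(\theta^{2} + 1 \right)}}{2} = G'(\theta).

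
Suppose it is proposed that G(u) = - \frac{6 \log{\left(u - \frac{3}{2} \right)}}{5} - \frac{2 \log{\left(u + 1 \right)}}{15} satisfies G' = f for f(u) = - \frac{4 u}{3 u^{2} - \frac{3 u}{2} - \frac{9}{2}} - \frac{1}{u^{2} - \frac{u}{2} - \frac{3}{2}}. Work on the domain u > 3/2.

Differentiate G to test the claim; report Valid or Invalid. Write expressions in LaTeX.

d/du[G] = \frac{- 8 u - 6}{6 u^{2} - 3 u - 9}
This equals f(u) exactly, so the claim holds.

Valid - the claim checks out under differentiation.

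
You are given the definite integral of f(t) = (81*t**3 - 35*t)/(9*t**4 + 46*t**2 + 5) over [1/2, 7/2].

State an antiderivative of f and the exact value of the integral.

Antiderivative: F(t) = 5*log(t**2 + 5) - log(3*t**2 + 1/3)/2; value = -5*log(21/4) - log(445/12)/2 + log(13/12)/2 + 5*log(69/4)

Check any antiderivative F(t) by computing F'(t) and comparing it with f(t).
F(t) = 5*log(t**2 + 5) - log(3*t**2 + 1/3)/2 is an antiderivative of f.
Check: d/dt[5*log(t**2 + 5) - log(3*t**2 + 1/3)/2] = (81*t**3 - 35*t)/(9*t**4 + 46*t**2 + 5) = f(t).
F(7/2) = -log(445/12)/2 + 5*log(69/4); F(1/2) = -log(13/12)/2 + 5*log(21/4).
Integral = F(7/2) - F(1/2) = -5*log(21/4) - log(445/12)/2 + log(13/12)/2 + 5*log(69/4).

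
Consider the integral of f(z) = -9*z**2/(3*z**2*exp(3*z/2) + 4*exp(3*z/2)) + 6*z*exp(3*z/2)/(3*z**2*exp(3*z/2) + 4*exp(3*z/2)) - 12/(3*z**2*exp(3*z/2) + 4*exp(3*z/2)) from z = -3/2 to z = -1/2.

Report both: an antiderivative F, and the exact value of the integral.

Antiderivative: F(z) = log(3*z**2/2 + 2) + 2*exp(-3*z/2); value = -2*exp(9/4) - log(43/8) + log(19/8) + 2*exp(3/4)

Integrate term by term and add the pieces.
F(z) = log(3*z**2/2 + 2) + 2*exp(-3*z/2) is an antiderivative of f.
Check: d/dz[log(3*z**2/2 + 2) + 2*exp(-3*z/2)] = (-9*z**2 + 6*z*exp(3*z/2) - 12)/(3*z**2*exp(3*z/2) + 4*exp(3*z/2)), which equals f(z).
F(-1/2) = log(19/8) + 2*exp(3/4); F(-3/2) = log(43/8) + 2*exp(9/4).
Integral = F(-1/2) - F(-3/2) = -2*exp(9/4) - log(43/8) + log(19/8) + 2*exp(3/4).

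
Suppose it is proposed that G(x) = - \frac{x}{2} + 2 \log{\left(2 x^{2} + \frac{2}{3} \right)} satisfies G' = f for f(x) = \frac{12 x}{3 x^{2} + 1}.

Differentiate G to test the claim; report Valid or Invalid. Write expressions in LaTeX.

Invalid: d/dx[G] - f = - \frac{1}{2}, which is not 0.

d/dx[G] = \frac{- 3 x^{2} + 24 x - 1}{6 x^{2} + 2}
d/dx[G] - f(x) = - \frac{1}{2} != 0.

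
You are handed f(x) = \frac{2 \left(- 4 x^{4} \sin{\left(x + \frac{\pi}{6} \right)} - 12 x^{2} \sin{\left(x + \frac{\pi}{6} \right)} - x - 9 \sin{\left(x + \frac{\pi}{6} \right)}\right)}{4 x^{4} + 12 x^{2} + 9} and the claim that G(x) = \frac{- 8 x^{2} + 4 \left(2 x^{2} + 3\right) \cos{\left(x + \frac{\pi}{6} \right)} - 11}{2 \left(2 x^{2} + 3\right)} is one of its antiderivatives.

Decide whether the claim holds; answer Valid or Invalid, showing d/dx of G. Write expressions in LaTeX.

Valid - differentiating G returns exactly f.

d/dx[G] = \frac{- 8 x^{4} \sin{\left(x + \frac{\pi}{6} \right)} - 24 x^{2} \sin{\left(x + \frac{\pi}{6} \right)} - 2 x - 18 \sin{\left(x + \frac{\pi}{6} \right)}}{4 x^{4} + 12 x^{2} + 9}
This equals f(x) exactly, so the claim holds.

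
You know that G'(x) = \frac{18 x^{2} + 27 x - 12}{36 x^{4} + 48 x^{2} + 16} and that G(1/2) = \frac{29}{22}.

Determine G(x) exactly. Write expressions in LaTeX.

G(x) = \frac{48 x^{2} - 12 x + 23}{8 \left(3 x^{2} + 2\right)}

Recognize the product-rule pattern: G'(x) = u'v + uv' with u = \frac{1}{2 x^{2} + \frac{4}{3}}, v = - x - \frac{3}{4}, so integration by parts undoes it.
A general antiderivative is \frac{- x - \frac{3}{4}}{2 x^{2} + \frac{4}{3}} + C.
The condition gives C = \frac{29}{22} - (- \frac{15}{22}) = 2.
So G(x) = \frac{48 x^{2} - 12 x + 23}{8 \left(3 x^{2} + 2\right)}.
Check: d/dx[\frac{48 x^{2} - 12 x + 23}{8 \left(3 x^{2} + 2\right)}] = \frac{18 x^{2} + 27 x - 12}{36 x^{4} + 48 x^{2} + 16} = G'(x).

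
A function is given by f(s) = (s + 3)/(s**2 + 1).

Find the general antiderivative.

F(s) = (log(s**2 + 1) + 6*atan(s))/2 + C

For F(s) to be correct the identity F'(s) - f(s) = 0 must hold.
Check: d/ds[(log(s**2 + 1) + 6*atan(s))/2] = (s + 3)/(s**2 + 1) = f(s).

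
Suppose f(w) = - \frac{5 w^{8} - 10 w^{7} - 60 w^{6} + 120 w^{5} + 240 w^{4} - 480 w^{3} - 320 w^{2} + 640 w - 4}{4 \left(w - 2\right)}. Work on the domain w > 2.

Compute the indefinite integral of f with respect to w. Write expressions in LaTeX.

Check any antiderivative F(w) by computing F'(w) and comparing it with f(w).
Check: d/dw[- \frac{5 \left(2 - \frac{w^{2}}{2}\right)^{4}}{2} + \log{\left(\frac{3 w}{2} - 3 \right)}] = \frac{- 5 w^{8} + 10 w^{7} + 60 w^{6} - 120 w^{5} - 240 w^{4} + 480 w^{3} + 320 w^{2} - 640 w + 4}{4 w - 8}, which equals f(w).

F(w) = - \frac{5 \left(2 - \frac{w^{2}}{2}\right)^{4}}{2} + \log{\left(\frac{3 w}{2} - 3 \right)} + C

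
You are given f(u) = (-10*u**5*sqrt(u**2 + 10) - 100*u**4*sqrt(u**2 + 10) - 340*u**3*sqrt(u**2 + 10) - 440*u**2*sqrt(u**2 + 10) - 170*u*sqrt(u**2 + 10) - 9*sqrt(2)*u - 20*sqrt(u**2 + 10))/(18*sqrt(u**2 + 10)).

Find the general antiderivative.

F(u) = -(5*u**6 + 60*u**5 + 255*u**4 + 440*u**3 + 255*u**2 + 60*u + 27*sqrt(2)*sqrt(u**2 + 10) + 5)/54 + C

Whatever form F(u) takes, F'(u) = f(u) is non-negotiable.
Check: d/du[-(5*u**6 + 60*u**5 + 255*u**4 + 440*u**3 + 255*u**2 + 60*u + 27*sqrt(2)*sqrt(u**2 + 10) + 5)/54] = (-10*u**5*sqrt(u**2 + 10) - 100*u**4*sqrt(u**2 + 10) - 340*u**3*sqrt(u**2 + 10) - 440*u**2*sqrt(u**2 + 10) - 170*u*sqrt(u**2 + 10) - 9*sqrt(2)*u - 20*sqrt(u**2 + 10))/(18*sqrt(u**2 + 10)) = f(u).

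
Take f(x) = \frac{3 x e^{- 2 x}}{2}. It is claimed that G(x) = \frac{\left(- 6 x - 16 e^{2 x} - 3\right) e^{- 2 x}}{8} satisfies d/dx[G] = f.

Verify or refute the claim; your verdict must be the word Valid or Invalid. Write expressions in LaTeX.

d/dx[G] = \frac{3 x e^{- 2 x}}{2}
This equals f(x) exactly, so the claim holds.

Valid. The derivative of G reproduces f.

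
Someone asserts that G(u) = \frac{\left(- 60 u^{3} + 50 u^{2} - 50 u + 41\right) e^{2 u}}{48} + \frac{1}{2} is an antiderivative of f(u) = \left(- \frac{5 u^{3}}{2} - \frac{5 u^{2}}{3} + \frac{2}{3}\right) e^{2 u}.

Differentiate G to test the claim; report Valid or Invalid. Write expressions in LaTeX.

d/du[G] = - \frac{5 u^{3} e^{2 u}}{2} - \frac{5 u^{2} e^{2 u}}{3} + \frac{2 e^{2 u}}{3}
This equals f(u) exactly, so the claim holds.

Valid: G'(u) = f(u).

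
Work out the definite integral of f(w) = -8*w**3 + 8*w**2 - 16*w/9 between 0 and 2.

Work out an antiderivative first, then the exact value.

Antiderivative: F(w) = -2*w**2*(3*w - 2)**2/9; value = -128/9

f matches the chain-rule pattern g'(h)*h' with inner function h(w) = 2*w**2 - 4*w/3; substituting u = h(w) collapses the integral.
F(w) = -2*w**2*(3*w - 2)**2/9 is an antiderivative of f.
Check: d/dw[-2*w**2*(3*w - 2)**2/9] = -8*w**3 + 8*w**2 - 16*w/9 = f(w).
F(2) = -128/9; F(0) = 0.
Integral = F(2) - F(0) = -128/9.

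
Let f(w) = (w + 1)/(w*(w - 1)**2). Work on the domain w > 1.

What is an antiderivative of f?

Factor the denominator (w*(w - 1)**2) and decompose: f = -1/(w - 1) + 2/(w - 1)**2 + 1/w; each piece integrates to a log, atan, or power term.
Check: d/dw[-(-w*log(w) + w*log(w - 1) + log(w) - log(w - 1) + 2)/(w - 1)] = (w + 1)/(w**3 - 2*w**2 + w), which equals f(w).

An antiderivative is F(w) = -(-w*log(w) + w*log(w - 1) + log(w) - log(w - 1) + 2)/(w - 1).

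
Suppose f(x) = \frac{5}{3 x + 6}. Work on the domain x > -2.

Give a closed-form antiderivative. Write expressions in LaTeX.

An antiderivative is F(x) = \frac{5 \log{\left(x + 2 \right)}}{3}.

A first test for any F(x): its x-derivative must equal f(x) identically.
Check: d/dx[\frac{5 \log{\left(x + 2 \right)}}{3}] = \frac{5}{3 x + 6} = f(x).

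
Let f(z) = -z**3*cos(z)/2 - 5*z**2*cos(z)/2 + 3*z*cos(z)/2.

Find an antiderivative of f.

An antiderivative is F(z) = -(z**3*sin(z) + 5*z**2*sin(z) + 3*z**2*cos(z) - 9*z*sin(z) + 10*z*cos(z) - 10*sin(z) - 9*cos(z))/2.

The integrand splits into summands that can be handled one at a time.
Check: d/dz[-(z**3*sin(z) + 5*z**2*sin(z) + 3*z**2*cos(z) - 9*z*sin(z) + 10*z*cos(z) - 10*sin(z) - 9*cos(z))/2] = -z**3*cos(z)/2 - 5*z**2*cos(z)/2 + 3*z*cos(z)/2 = f(z).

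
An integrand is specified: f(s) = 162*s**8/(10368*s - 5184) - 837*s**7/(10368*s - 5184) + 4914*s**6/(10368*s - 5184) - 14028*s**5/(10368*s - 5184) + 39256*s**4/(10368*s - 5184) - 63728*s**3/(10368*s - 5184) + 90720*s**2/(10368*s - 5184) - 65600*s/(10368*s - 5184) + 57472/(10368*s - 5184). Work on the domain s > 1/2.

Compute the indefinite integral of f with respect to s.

F(s) = (81*s**8 - 432*s**7 + 3024*s**6 - 9408*s**5 + 33376*s**4 - 62720*s**3 + 134400*s**2 - 128000*s + 165888*log(s - 1/2) + 160000)/41472 + C

Integrate term by term and add the pieces.
Check: d/ds[(81*s**8 - 432*s**7 + 3024*s**6 - 9408*s**5 + 33376*s**4 - 62720*s**3 + 134400*s**2 - 128000*s + 165888*log(s - 1/2) + 160000)/41472] = (162*s**8 - 837*s**7 + 4914*s**6 - 14028*s**5 + 39256*s**4 - 63728*s**3 + 90720*s**2 - 65600*s + 57472)/(10368*s - 5184), which equals f(s).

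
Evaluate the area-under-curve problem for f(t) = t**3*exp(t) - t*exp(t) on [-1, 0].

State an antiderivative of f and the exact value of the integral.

Antiderivative: F(t) = (t**3 - 3*t**2 + 5*t - 5)*exp(t); value = -5 + 14*exp(-1)

Recognize the product-rule pattern: f = u'v + uv' with u = t**3 - 3*t**2 + 5*t - 5, v = exp(t), so integration by parts undoes it.
F(t) = (t**3 - 3*t**2 + 5*t - 5)*exp(t) is an antiderivative of f.
Check: d/dt[(t**3 - 3*t**2 + 5*t - 5)*exp(t)] = t**3*exp(t) - t*exp(t) = f(t).
F(0) = -5; F(-1) = -14*exp(-1).
Integral = F(0) - F(-1) = -5 + 14*exp(-1).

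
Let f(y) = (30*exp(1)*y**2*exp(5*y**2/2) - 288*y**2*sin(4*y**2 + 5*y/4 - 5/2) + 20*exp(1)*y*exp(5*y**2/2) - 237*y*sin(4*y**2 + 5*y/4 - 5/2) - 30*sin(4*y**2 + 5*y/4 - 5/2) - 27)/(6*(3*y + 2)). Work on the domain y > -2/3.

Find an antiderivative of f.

An antiderivative is F(y) = exp(1)*exp(5*y**2/2)/3 - 3*log(3*y/2 + 1)/2 + 2*cos(4*y**2 + 5*y/4 - 5/2).

An antiderivative F(y) passes only if d/dy[F] lands on f(y) exactly.
Check: d/dy[exp(1)*exp(5*y**2/2)/3 - 3*log(3*y/2 + 1)/2 + 2*cos(4*y**2 + 5*y/4 - 5/2)] = (30*exp(1)*y**2*exp(5*y**2/2) - 288*y**2*sin(4*y**2 + 5*y/4 - 5/2) + 20*exp(1)*y*exp(5*y**2/2) - 237*y*sin(4*y**2 + 5*y/4 - 5/2) - 30*sin(4*y**2 + 5*y/4 - 5/2) - 27)/(18*y + 12), which equals f(y).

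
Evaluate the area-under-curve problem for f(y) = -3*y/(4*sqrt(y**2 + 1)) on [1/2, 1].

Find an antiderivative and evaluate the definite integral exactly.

The substitution u = y**2 + 1 works: f is exactly (dF/du)*(du/dy) for that inner function.
F(y) = -3*sqrt(y**2 + 1)/4 is an antiderivative of f.
Check: d/dy[-3*sqrt(y**2 + 1)/4] = -3*y/(4*sqrt(y**2 + 1)) = f(y).
F(1) = -3*sqrt(2)/4; F(1/2) = -3*sqrt(5)/8.
Integral = F(1) - F(1/2) = -3*sqrt(2)/4 + 3*sqrt(5)/8.

Antiderivative: F(y) = -3*sqrt(y**2 + 1)/4; value = -3*sqrt(2)/4 + 3*sqrt(5)/8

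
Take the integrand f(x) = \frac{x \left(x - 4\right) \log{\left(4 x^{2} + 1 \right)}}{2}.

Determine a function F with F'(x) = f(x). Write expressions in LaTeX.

An antiderivative is F(x) = \frac{12 x^{3} \log{\left(4 x^{2} + 1 \right)} - 8 x^{3} - 72 x^{2} \log{\left(4 x^{2} + 1 \right)} + 72 x^{2} + 6 x - 18 \log{\left(x^{2} + \frac{1}{4} \right)} - 3 \operatorname{atan}{\left(2 x \right)}}{72}.

Recover f(x) by differentiating a candidate F(x); any mismatch rules it out.
Check: d/dx[\frac{12 x^{3} \log{\left(4 x^{2} + 1 \right)} - 8 x^{3} - 72 x^{2} \log{\left(4 x^{2} + 1 \right)} + 72 x^{2} + 6 x - 18 \log{\left(x^{2} + \frac{1}{4} \right)} - 3 \operatorname{atan}{\left(2 x \right)}}{72}] = \frac{x^{2} \log{\left(4 x^{2} + 1 \right)}}{2} - 2 x \log{\left(4 x^{2} + 1 \right)}, which equals f(x).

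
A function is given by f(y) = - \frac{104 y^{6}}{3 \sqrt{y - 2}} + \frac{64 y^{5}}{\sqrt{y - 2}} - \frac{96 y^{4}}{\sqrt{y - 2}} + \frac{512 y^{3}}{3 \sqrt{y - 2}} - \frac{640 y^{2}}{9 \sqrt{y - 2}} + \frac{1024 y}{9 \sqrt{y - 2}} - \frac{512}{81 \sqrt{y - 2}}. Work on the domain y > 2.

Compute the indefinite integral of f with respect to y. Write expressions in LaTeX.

f has the shape u'v + uv' for u = \frac{16 \sqrt{y - 2}}{3} and v = \left(- y^{2} - \frac{4}{3}\right)^{3} — it is the derivative of the product u*v.
Check: d/dy[- \frac{16 \sqrt{y - 2} \left(3 y^{2} + 4\right)^{3}}{81}] = \frac{- 2808 y^{6} + 5184 y^{5} - 7776 y^{4} + 13824 y^{3} - 5760 y^{2} + 9216 y - 512}{81 \sqrt{y - 2}}, which equals f(y).

F(y) = - \frac{16 \sqrt{y - 2} \left(3 y^{2} + 4\right)^{3}}{81} + C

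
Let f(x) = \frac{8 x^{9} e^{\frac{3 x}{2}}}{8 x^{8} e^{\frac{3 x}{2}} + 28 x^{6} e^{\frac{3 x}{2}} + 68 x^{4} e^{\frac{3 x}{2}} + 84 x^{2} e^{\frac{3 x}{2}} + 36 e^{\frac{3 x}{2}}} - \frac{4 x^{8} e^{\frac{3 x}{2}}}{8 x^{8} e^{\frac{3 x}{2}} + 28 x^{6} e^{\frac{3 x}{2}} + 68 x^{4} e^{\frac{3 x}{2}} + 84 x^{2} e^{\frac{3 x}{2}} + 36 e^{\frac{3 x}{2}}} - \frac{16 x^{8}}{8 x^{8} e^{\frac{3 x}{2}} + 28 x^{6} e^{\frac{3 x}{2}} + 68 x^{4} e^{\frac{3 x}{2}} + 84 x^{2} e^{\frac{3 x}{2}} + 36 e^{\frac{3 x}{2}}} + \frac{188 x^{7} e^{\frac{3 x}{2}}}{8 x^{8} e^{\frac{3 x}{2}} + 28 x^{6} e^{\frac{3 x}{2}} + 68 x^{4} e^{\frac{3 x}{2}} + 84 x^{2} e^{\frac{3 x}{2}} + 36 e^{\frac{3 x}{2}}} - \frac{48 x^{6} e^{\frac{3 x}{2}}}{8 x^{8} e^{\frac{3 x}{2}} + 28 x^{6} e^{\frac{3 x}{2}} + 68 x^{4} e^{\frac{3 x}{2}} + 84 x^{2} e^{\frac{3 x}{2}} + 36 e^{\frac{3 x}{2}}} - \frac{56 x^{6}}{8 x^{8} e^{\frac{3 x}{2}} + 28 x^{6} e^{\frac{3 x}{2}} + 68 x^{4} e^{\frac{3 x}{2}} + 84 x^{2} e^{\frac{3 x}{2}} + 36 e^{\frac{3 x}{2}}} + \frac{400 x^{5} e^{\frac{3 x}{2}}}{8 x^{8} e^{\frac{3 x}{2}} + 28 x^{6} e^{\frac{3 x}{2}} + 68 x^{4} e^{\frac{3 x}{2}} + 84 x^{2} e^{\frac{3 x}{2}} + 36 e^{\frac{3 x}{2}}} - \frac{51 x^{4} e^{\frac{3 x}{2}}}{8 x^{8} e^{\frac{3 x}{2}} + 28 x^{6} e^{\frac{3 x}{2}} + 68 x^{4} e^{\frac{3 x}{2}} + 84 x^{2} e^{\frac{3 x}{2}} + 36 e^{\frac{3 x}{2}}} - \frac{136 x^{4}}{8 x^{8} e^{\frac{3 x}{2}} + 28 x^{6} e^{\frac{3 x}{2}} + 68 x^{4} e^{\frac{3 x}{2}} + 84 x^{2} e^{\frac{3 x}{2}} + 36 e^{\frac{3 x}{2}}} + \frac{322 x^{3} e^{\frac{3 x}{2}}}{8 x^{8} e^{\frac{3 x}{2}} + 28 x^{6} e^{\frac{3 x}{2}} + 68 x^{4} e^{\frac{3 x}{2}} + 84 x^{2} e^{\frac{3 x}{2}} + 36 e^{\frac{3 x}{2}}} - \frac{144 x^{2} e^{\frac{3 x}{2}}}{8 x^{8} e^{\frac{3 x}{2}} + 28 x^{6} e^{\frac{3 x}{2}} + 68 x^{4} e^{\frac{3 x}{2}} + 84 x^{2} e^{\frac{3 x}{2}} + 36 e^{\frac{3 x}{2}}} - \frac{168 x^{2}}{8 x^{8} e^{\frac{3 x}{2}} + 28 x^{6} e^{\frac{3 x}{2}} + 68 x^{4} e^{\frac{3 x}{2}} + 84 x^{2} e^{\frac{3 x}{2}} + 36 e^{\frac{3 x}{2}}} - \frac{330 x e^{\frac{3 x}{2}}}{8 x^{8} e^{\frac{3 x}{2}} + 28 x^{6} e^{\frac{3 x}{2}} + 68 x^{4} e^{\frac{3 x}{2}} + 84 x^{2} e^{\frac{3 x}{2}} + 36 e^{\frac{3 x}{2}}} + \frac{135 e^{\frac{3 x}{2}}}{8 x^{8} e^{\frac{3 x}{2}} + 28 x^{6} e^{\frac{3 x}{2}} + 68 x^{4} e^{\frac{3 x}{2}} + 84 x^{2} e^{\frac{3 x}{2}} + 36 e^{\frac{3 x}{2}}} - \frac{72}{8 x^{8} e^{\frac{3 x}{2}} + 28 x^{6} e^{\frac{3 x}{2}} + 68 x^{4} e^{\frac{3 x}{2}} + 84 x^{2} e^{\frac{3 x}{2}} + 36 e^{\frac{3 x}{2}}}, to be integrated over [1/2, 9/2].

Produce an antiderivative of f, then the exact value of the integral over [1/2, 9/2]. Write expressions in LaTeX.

Antiderivative: F(x) = \frac{6 x^{4} e^{\frac{3 x}{2}} - 6 x^{3} e^{\frac{3 x}{2}} + 60 x^{2} e^{\frac{3 x}{2}} \log{\left(\frac{2 x^{4}}{3} + x^{2} + 3 \right)} - 60 x^{2} e^{\frac{3 x}{2}} + 16 x^{2} + 45 x e^{\frac{3 x}{2}} + 60 e^{\frac{3 x}{2}} \log{\left(\frac{2 x^{4}}{3} + x^{2} + 3 \right)} + 15 e^{\frac{3 x}{2}} + 16}{12 x^{2} e^{\frac{3 x}{2}} + 12 e^{\frac{3 x}{2}}}; value = - 5 \log{\left(\frac{79}{24} \right)} - \frac{4}{3 e^{\frac{3}{4}}} + \frac{4}{3 e^{\frac{27}{4}}} + \frac{36}{17} + 5 \log{\left(\frac{2373}{8} \right)}

Integrate term by term and add the pieces.
F(x) = \frac{6 x^{4} e^{\frac{3 x}{2}} - 6 x^{3} e^{\frac{3 x}{2}} + 60 x^{2} e^{\frac{3 x}{2}} \log{\left(\frac{2 x^{4}}{3} + x^{2} + 3 \right)} - 60 x^{2} e^{\frac{3 x}{2}} + 16 x^{2} + 45 x e^{\frac{3 x}{2}} + 60 e^{\frac{3 x}{2}} \log{\left(\frac{2 x^{4}}{3} + x^{2} + 3 \right)} + 15 e^{\frac{3 x}{2}} + 16}{12 x^{2} e^{\frac{3 x}{2}} + 12 e^{\frac{3 x}{2}}} is an antiderivative of f.
Check: d/dx[\frac{6 x^{4} e^{\frac{3 x}{2}} - 6 x^{3} e^{\frac{3 x}{2}} + 60 x^{2} e^{\frac{3 x}{2}} \log{\left(\frac{2 x^{4}}{3} + x^{2} + 3 \right)} - 60 x^{2} e^{\frac{3 x}{2}} + 16 x^{2} + 45 x e^{\frac{3 x}{2}} + 60 e^{\frac{3 x}{2}} \log{\left(\frac{2 x^{4}}{3} + x^{2} + 3 \right)} + 15 e^{\frac{3 x}{2}} + 16}{12 x^{2} e^{\frac{3 x}{2}} + 12 e^{\frac{3 x}{2}}}] = \frac{8 x^{9} e^{\frac{3 x}{2}} - 4 x^{8} e^{\frac{3 x}{2}} - 16 x^{8} + 188 x^{7} e^{\frac{3 x}{2}} - 48 x^{6} e^{\frac{3 x}{2}} - 56 x^{6} + 400 x^{5} e^{\frac{3 x}{2}} - 51 x^{4} e^{\frac{3 x}{2}} - 136 x^{4} + 322 x^{3} e^{\frac{3 x}{2}} - 144 x^{2} e^{\frac{3 x}{2}} - 168 x^{2} - 330 x e^{\frac{3 x}{2}} + 135 e^{\frac{3 x}{2}} - 72}{8 x^{8} e^{\frac{3 x}{2}} + 28 x^{6} e^{\frac{3 x}{2}} + 68 x^{4} e^{\frac{3 x}{2}} + 84 x^{2} e^{\frac{3 x}{2}} + 36 e^{\frac{3 x}{2}}}, which equals f(x).
F(9/2) = \frac{4}{3 e^{\frac{27}{4}}} + \frac{2443}{680} + 5 \log{\left(\frac{2373}{8} \right)}; F(1/2) = \frac{4}{3 e^{\frac{3}{4}}} + \frac{59}{40} + 5 \log{\left(\frac{79}{24} \right)}.
Integral = F(9/2) - F(1/2) = - 5 \log{\left(\frac{79}{24} \right)} - \frac{4}{3 e^{\frac{3}{4}}} + \frac{4}{3 e^{\frac{27}{4}}} + \frac{36}{17} + 5 \log{\left(\frac{2373}{8} \right)}.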